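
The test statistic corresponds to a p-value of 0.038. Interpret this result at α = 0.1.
Since p = 0.038 < α = 0.1, reject H₀.
There is sufficient evidence to reject the null hypothesis; the result is statistically significant at the 0.1 level.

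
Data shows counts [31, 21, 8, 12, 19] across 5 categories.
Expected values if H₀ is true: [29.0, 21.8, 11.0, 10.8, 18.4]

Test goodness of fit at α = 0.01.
Chi-square goodness of fit test:
H₀: observed counts match expected distribution
H₁: observed counts differ from expected distribution
df = k - 1 = 4
χ² = Σ(O - E)²/E
   = (31 - 29.0)²/29.0 + (21 - 21.8)²/21.8 + (8 - 11.0)²/11.0 + (12 - 10.8)²/10.8 + (19 - 18.4)²/18.4
   = 0.138 + 0.029 + 0.818 + 0.133 + 0.020
   = 1.14
p-value = 0.8881

Since p-value > α = 0.01, we fail to reject H₀.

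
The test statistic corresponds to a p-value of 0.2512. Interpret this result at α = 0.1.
Since p = 0.2512 > α = 0.1, fail to reject H₀.
There is insufficient evidence to reject the null hypothesis; the result is not statistically significant at the 0.1 level.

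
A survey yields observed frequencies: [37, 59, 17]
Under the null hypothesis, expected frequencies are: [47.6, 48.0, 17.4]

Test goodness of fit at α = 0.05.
Chi-square goodness of fit test:
H₀: observed counts match expected distribution
H₁: observed counts differ from expected distribution
df = k - 1 = 2
χ² = Σ(O - E)²/E
   = (37 - 47.6)²/47.6 + (59 - 48.0)²/48.0 + (17 - 17.4)²/17.4
   = 2.361 + 2.521 + 0.009
   = 4.89
p-value = 0.0867

Since p-value > α = 0.05, we fail to reject H₀.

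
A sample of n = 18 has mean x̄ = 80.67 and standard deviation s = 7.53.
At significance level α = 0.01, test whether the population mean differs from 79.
One-sample t-test:
H₀: μ = 79
H₁: μ ≠ 79
df = n - 1 = 17
t = (x̄ - μ₀) / (s/√n) = (80.67 - 79) / (7.53/√18) = 0.941
p-value = 0.3599

Since p-value > α = 0.01, we fail to reject H₀.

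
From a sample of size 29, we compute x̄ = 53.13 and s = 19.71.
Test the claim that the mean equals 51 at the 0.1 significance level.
One-sample t-test:
H₀: μ = 51
H₁: μ ≠ 51
df = n - 1 = 28
t = (x̄ - μ₀) / (s/√n) = (53.13 - 51) / (19.71/√29) = 0.582
p-value = 0.5653

Since p-value > α = 0.1, we fail to reject H₀.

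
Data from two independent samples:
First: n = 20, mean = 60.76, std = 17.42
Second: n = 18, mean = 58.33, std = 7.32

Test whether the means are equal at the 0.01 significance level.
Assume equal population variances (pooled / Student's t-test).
Student's two-sample t-test (equal variances):
H₀: μ₁ = μ₂
H₁: μ₁ ≠ μ₂
df = n₁ + n₂ - 2 = 36
Pooled variance s_p² = [(n₁-1)s₁² + (n₂-1)s₂²] / (n₁ + n₂ - 2) = [(19)(17.42²) + (17)(7.32²)] / 36 = 185.4603
SE = √(s_p²(1/n₁ + 1/n₂)) = √(185.4603 × (1/20 + 1/18)) = 4.4245
t = (x̄₁ - x̄₂) / SE = (60.76 - 58.33) / 4.4245 = 2.43 / 4.4245 = 0.549
p-value = 0.5863

Since p-value > α = 0.01, we fail to reject H₀.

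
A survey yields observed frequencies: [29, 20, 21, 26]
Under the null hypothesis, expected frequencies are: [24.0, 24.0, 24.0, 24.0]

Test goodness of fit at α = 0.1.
Chi-square goodness of fit test:
H₀: observed counts match expected distribution
H₁: observed counts differ from expected distribution
df = k - 1 = 3
χ² = Σ(O - E)²/E
   = (29 - 24.0)²/24.0 + (20 - 24.0)²/24.0 + (21 - 24.0)²/24.0 + (26 - 24.0)²/24.0
   = 1.042 + 0.667 + 0.375 + 0.167
   = 2.25
p-value = 0.5222

Since p-value > α = 0.1, we fail to reject H₀.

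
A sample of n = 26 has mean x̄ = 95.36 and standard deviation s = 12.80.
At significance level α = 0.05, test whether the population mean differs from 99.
One-sample t-test:
H₀: μ = 99
H₁: μ ≠ 99
df = n - 1 = 25
t = (x̄ - μ₀) / (s/√n) = (95.36 - 99) / (12.80/√26) = -1.450
p-value = 0.1595

Since p-value > α = 0.05, we fail to reject H₀.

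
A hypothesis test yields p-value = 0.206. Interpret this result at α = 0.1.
Since p = 0.206 > α = 0.1, fail to reject H₀.
There is insufficient evidence to reject the null hypothesis; the result is not statistically significant at the 0.1 level.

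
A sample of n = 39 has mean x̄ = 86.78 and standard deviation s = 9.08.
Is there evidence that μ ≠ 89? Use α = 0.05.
One-sample t-test:
H₀: μ = 89
H₁: μ ≠ 89
df = n - 1 = 38
t = (x̄ - μ₀) / (s/√n) = (86.78 - 89) / (9.08/√39) = -1.527
p-value = 0.1351

Since p-value > α = 0.05, we fail to reject H₀.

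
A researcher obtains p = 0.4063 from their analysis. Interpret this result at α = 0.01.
Since p = 0.4063 > α = 0.01, fail to reject H₀.
There is insufficient evidence to reject the null hypothesis; the result is not statistically significant at the 0.01 level.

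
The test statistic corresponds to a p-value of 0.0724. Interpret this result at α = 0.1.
Since p = 0.0724 < α = 0.1, reject H₀.
There is sufficient evidence to reject the null hypothesis; the result is statistically significant at the 0.1 level.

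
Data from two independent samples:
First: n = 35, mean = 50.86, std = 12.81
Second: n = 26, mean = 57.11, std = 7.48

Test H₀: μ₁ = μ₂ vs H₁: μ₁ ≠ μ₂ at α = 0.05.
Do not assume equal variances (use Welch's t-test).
Welch's two-sample t-test:
H₀: μ₁ = μ₂
H₁: μ₁ ≠ μ₂
s₁²/n₁ = 12.81²/35 = 4.6885,  s₂²/n₂ = 7.48²/26 = 2.1519
SE = √(s₁²/n₁ + s₂²/n₂) = √(4.6885 + 2.1519) = 2.6154
df (Welch-Satterthwaite) = (s₁²/n₁ + s₂²/n₂)² / [(s₁²/n₁)²/(n₁-1) + (s₂²/n₂)²/(n₂-1)] ≈ 56.26
t = (x̄₁ - x̄₂) / SE = (50.86 - 57.11) / 2.6154 = -6.25 / 2.6154 = -2.390
p-value = 0.0202

Since p-value < α = 0.05, we reject H₀.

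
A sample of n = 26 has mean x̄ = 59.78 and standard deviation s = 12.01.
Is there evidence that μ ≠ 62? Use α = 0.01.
One-sample t-test:
H₀: μ = 62
H₁: μ ≠ 62
df = n - 1 = 25
t = (x̄ - μ₀) / (s/√n) = (59.78 - 62) / (12.01/√26) = -0.943
p-value = 0.3549

Since p-value > α = 0.01, we fail to reject H₀.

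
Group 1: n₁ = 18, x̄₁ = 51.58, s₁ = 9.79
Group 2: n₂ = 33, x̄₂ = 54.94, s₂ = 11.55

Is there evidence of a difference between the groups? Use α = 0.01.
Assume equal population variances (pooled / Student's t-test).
Student's two-sample t-test (equal variances):
H₀: μ₁ = μ₂
H₁: μ₁ ≠ μ₂
df = n₁ + n₂ - 2 = 49
Pooled variance s_p² = [(n₁-1)s₁² + (n₂-1)s₂²] / (n₁ + n₂ - 2) = [(17)(9.79²) + (32)(11.55²)] / 49 = 120.3720
SE = √(s_p²(1/n₁ + 1/n₂)) = √(120.3720 × (1/18 + 1/33)) = 3.2148
t = (x̄₁ - x̄₂) / SE = (51.58 - 54.94) / 3.2148 = -3.36 / 3.2148 = -1.045
p-value = 0.3011

Since p-value > α = 0.01, we fail to reject H₀.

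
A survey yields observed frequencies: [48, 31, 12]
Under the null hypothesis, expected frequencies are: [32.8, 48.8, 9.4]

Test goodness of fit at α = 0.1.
Chi-square goodness of fit test:
H₀: observed counts match expected distribution
H₁: observed counts differ from expected distribution
df = k - 1 = 2
χ² = Σ(O - E)²/E
   = (48 - 32.8)²/32.8 + (31 - 48.8)²/48.8 + (12 - 9.4)²/9.4
   = 7.044 + 6.493 + 0.719
   = 14.26
p-value = 0.0008

Since p-value < α = 0.1, we reject H₀.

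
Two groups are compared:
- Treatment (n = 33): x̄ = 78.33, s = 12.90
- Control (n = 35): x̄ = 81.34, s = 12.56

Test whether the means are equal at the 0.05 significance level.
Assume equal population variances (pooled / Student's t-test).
Student's two-sample t-test (equal variances):
H₀: μ₁ = μ₂
H₁: μ₁ ≠ μ₂
df = n₁ + n₂ - 2 = 66
Pooled variance s_p² = [(n₁-1)s₁² + (n₂-1)s₂²] / (n₁ + n₂ - 2) = [(32)(12.90²) + (34)(12.56²)] / 66 = 161.9506
SE = √(s_p²(1/n₁ + 1/n₂)) = √(161.9506 × (1/33 + 1/35)) = 3.0878
t = (x̄₁ - x̄₂) / SE = (78.33 - 81.34) / 3.0878 = -3.01 / 3.0878 = -0.975
p-value = 0.3332

Since p-value > α = 0.05, we fail to reject H₀.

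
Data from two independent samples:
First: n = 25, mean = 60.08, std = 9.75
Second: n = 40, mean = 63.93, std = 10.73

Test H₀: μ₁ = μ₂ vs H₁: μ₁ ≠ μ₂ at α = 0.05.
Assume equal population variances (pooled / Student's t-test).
Student's two-sample t-test (equal variances):
H₀: μ₁ = μ₂
H₁: μ₁ ≠ μ₂
df = n₁ + n₂ - 2 = 63
Pooled variance s_p² = [(n₁-1)s₁² + (n₂-1)s₂²] / (n₁ + n₂ - 2) = [(24)(9.75²) + (39)(10.73²)] / 63 = 107.4870
SE = √(s_p²(1/n₁ + 1/n₂)) = √(107.4870 × (1/25 + 1/40)) = 2.6432
t = (x̄₁ - x̄₂) / SE = (60.08 - 63.93) / 2.6432 = -3.85 / 2.6432 = -1.457
p-value = 0.1502

Since p-value > α = 0.05, we fail to reject H₀.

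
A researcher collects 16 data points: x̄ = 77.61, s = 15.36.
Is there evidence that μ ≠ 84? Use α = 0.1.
One-sample t-test:
H₀: μ = 84
H₁: μ ≠ 84
df = n - 1 = 15
t = (x̄ - μ₀) / (s/√n) = (77.61 - 84) / (15.36/√16) = -1.664
p-value = 0.1168

Since p-value > α = 0.1, we fail to reject H₀.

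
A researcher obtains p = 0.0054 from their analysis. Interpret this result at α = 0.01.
Since p = 0.0054 < α = 0.01, reject H₀.
There is sufficient evidence to reject the null hypothesis; the result is statistically significant at the 0.01 level.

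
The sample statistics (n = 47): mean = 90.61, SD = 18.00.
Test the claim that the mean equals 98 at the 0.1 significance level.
One-sample t-test:
H₀: μ = 98
H₁: μ ≠ 98
df = n - 1 = 46
t = (x̄ - μ₀) / (s/√n) = (90.61 - 98) / (18.00/√47) = -2.815
p-value = 0.0072

Since p-value < α = 0.1, we reject H₀.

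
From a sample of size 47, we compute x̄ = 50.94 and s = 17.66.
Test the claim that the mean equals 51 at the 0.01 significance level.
One-sample t-test:
H₀: μ = 51
H₁: μ ≠ 51
df = n - 1 = 46
t = (x̄ - μ₀) / (s/√n) = (50.94 - 51) / (17.66/√47) = -0.023
p-value = 0.9815

Since p-value > α = 0.01, we fail to reject H₀.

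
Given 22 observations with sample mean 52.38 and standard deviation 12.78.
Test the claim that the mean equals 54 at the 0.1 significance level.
One-sample t-test:
H₀: μ = 54
H₁: μ ≠ 54
df = n - 1 = 21
t = (x̄ - μ₀) / (s/√n) = (52.38 - 54) / (12.78/√22) = -0.595
p-value = 0.5585

Since p-value > α = 0.1, we fail to reject H₀.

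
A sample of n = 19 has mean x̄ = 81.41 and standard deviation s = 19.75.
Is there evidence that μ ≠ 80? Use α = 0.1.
One-sample t-test:
H₀: μ = 80
H₁: μ ≠ 80
df = n - 1 = 18
t = (x̄ - μ₀) / (s/√n) = (81.41 - 80) / (19.75/√19) = 0.311
p-value = 0.7592

Since p-value > α = 0.1, we fail to reject H₀.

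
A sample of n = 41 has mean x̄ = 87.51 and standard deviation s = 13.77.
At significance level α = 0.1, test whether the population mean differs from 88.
One-sample t-test:
H₀: μ = 88
H₁: μ ≠ 88
df = n - 1 = 40
t = (x̄ - μ₀) / (s/√n) = (87.51 - 88) / (13.77/√41) = -0.228
p-value = 0.8209

Since p-value > α = 0.1, we fail to reject H₀.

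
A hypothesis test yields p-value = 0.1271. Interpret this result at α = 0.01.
Since p = 0.1271 > α = 0.01, fail to reject H₀.
There is insufficient evidence to reject the null hypothesis; the result is not statistically significant at the 0.01 level.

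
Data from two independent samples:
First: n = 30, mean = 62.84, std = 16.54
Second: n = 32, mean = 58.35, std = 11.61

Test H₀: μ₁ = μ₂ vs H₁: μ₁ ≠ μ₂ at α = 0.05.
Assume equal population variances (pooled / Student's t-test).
Student's two-sample t-test (equal variances):
H₀: μ₁ = μ₂
H₁: μ₁ ≠ μ₂
df = n₁ + n₂ - 2 = 60
Pooled variance s_p² = [(n₁-1)s₁² + (n₂-1)s₂²] / (n₁ + n₂ - 2) = [(29)(16.54²) + (31)(11.61²)] / 60 = 201.8689
SE = √(s_p²(1/n₁ + 1/n₂)) = √(201.8689 × (1/30 + 1/32)) = 3.6107
t = (x̄₁ - x̄₂) / SE = (62.84 - 58.35) / 3.6107 = 4.49 / 3.6107 = 1.244
p-value = 0.2185

Since p-value > α = 0.05, we fail to reject H₀.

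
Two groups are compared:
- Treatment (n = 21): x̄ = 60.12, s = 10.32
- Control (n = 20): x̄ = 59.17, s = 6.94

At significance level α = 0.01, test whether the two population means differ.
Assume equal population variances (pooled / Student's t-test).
Student's two-sample t-test (equal variances):
H₀: μ₁ = μ₂
H₁: μ₁ ≠ μ₂
df = n₁ + n₂ - 2 = 39
Pooled variance s_p² = [(n₁-1)s₁² + (n₂-1)s₂²] / (n₁ + n₂ - 2) = [(20)(10.32²) + (19)(6.94²)] / 39 = 78.0809
SE = √(s_p²(1/n₁ + 1/n₂)) = √(78.0809 × (1/21 + 1/20)) = 2.7608
t = (x̄₁ - x̄₂) / SE = (60.12 - 59.17) / 2.7608 = 0.95 / 2.7608 = 0.344
p-value = 0.7326

Since p-value > α = 0.01, we fail to reject H₀.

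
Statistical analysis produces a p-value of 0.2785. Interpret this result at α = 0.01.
Since p = 0.2785 > α = 0.01, fail to reject H₀.
There is insufficient evidence to reject the null hypothesis; the result is not statistically significant at the 0.01 level.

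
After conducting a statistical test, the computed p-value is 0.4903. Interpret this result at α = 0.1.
Since p = 0.4903 > α = 0.1, fail to reject H₀.
There is insufficient evidence to reject the null hypothesis; the result is not statistically significant at the 0.1 level.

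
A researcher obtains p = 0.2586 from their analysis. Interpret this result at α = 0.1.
Since p = 0.2586 > α = 0.1, fail to reject H₀.
There is insufficient evidence to reject the null hypothesis; the result is not statistically significant at the 0.1 level.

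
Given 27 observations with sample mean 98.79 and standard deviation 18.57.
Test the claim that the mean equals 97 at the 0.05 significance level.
One-sample t-test:
H₀: μ = 97
H₁: μ ≠ 97
df = n - 1 = 26
t = (x̄ - μ₀) / (s/√n) = (98.79 - 97) / (18.57/√27) = 0.501
p-value = 0.6207

Since p-value > α = 0.05, we fail to reject H₀.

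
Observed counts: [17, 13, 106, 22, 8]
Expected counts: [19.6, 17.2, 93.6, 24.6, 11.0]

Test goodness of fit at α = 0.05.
Chi-square goodness of fit test:
H₀: observed counts match expected distribution
H₁: observed counts differ from expected distribution
df = k - 1 = 4
χ² = Σ(O - E)²/E
   = (17 - 19.6)²/19.6 + (13 - 17.2)²/17.2 + (106 - 93.6)²/93.6 + (22 - 24.6)²/24.6 + (8 - 11.0)²/11.0
   = 0.345 + 1.026 + 1.643 + 0.275 + 0.818
   = 4.11
p-value = 0.3918

Since p-value > α = 0.05, we fail to reject H₀.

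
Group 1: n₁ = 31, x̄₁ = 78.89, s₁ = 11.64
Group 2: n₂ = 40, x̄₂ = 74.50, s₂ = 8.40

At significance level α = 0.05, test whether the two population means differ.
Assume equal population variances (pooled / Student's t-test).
Student's two-sample t-test (equal variances):
H₀: μ₁ = μ₂
H₁: μ₁ ≠ μ₂
df = n₁ + n₂ - 2 = 69
Pooled variance s_p² = [(n₁-1)s₁² + (n₂-1)s₂²] / (n₁ + n₂ - 2) = [(30)(11.64²) + (39)(8.40²)] / 69 = 98.7903
SE = √(s_p²(1/n₁ + 1/n₂)) = √(98.7903 × (1/31 + 1/40)) = 2.3783
t = (x̄₁ - x̄₂) / SE = (78.89 - 74.50) / 2.3783 = 4.39 / 2.3783 = 1.846
p-value = 0.0692

Since p-value > α = 0.05, we fail to reject H₀.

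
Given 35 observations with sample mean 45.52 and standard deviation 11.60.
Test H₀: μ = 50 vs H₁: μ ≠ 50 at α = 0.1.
One-sample t-test:
H₀: μ = 50
H₁: μ ≠ 50
df = n - 1 = 34
t = (x̄ - μ₀) / (s/√n) = (45.52 - 50) / (11.60/√35) = -2.285
p-value = 0.0287

Since p-value < α = 0.1, we reject H₀.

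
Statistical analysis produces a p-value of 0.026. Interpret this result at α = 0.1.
Since p = 0.026 < α = 0.1, reject H₀.
There is sufficient evidence to reject the null hypothesis; the result is statistically significant at the 0.1 level.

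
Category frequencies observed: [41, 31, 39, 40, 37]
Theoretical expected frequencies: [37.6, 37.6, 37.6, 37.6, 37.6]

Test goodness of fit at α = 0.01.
Chi-square goodness of fit test:
H₀: observed counts match expected distribution
H₁: observed counts differ from expected distribution
df = k - 1 = 4
χ² = Σ(O - E)²/E
   = (41 - 37.6)²/37.6 + (31 - 37.6)²/37.6 + (39 - 37.6)²/37.6 + (40 - 37.6)²/37.6 + (37 - 37.6)²/37.6
   = 0.307 + 1.159 + 0.052 + 0.153 + 0.010
   = 1.68
p-value = 0.7942

Since p-value > α = 0.01, we fail to reject H₀.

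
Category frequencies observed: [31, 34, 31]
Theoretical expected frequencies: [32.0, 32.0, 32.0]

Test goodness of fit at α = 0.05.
Chi-square goodness of fit test:
H₀: observed counts match expected distribution
H₁: observed counts differ from expected distribution
df = k - 1 = 2
χ² = Σ(O - E)²/E
   = (31 - 32.0)²/32.0 + (34 - 32.0)²/32.0 + (31 - 32.0)²/32.0
   = 0.031 + 0.125 + 0.031
   = 0.19
p-value = 0.9105

Since p-value > α = 0.05, we fail to reject H₀.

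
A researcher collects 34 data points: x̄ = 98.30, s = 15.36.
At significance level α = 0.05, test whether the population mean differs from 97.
One-sample t-test:
H₀: μ = 97
H₁: μ ≠ 97
df = n - 1 = 33
t = (x̄ - μ₀) / (s/√n) = (98.30 - 97) / (15.36/√34) = 0.494
p-value = 0.6249

Since p-value > α = 0.05, we fail to reject H₀.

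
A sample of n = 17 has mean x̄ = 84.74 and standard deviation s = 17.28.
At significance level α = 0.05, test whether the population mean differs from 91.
One-sample t-test:
H₀: μ = 91
H₁: μ ≠ 91
df = n - 1 = 16
t = (x̄ - μ₀) / (s/√n) = (84.74 - 91) / (17.28/√17) = -1.494
p-value = 0.1547

Since p-value > α = 0.05, we fail to reject H₀.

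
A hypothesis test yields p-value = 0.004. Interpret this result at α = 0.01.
Since p = 0.004 < α = 0.01, reject H₀.
There is sufficient evidence to reject the null hypothesis; the result is statistically significant at the 0.01 level.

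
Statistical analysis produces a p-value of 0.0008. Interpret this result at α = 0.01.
Since p = 0.0008 < α = 0.01, reject H₀.
There is sufficient evidence to reject the null hypothesis; the result is statistically significant at the 0.01 level.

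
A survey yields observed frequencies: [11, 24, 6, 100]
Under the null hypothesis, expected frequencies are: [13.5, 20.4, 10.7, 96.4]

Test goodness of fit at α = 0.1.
Chi-square goodness of fit test:
H₀: observed counts match expected distribution
H₁: observed counts differ from expected distribution
df = k - 1 = 3
χ² = Σ(O - E)²/E
   = (11 - 13.5)²/13.5 + (24 - 20.4)²/20.4 + (6 - 10.7)²/10.7 + (100 - 96.4)²/96.4
   = 0.463 + 0.635 + 2.064 + 0.134
   = 3.30
p-value = 0.3480

Since p-value > α = 0.1, we fail to reject H₀.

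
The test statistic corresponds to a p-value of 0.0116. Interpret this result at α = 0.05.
Since p = 0.0116 < α = 0.05, reject H₀.
There is sufficient evidence to reject the null hypothesis; the result is statistically significant at the 0.05 level.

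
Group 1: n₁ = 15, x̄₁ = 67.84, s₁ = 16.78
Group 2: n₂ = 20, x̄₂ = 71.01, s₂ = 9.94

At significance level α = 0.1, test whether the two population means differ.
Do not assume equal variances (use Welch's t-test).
Welch's two-sample t-test:
H₀: μ₁ = μ₂
H₁: μ₁ ≠ μ₂
s₁²/n₁ = 16.78²/15 = 18.7712,  s₂²/n₂ = 9.94²/20 = 4.9402
SE = √(s₁²/n₁ + s₂²/n₂) = √(18.7712 + 4.9402) = 4.8694
df (Welch-Satterthwaite) = (s₁²/n₁ + s₂²/n₂)² / [(s₁²/n₁)²/(n₁-1) + (s₂²/n₂)²/(n₂-1)] ≈ 21.25
t = (x̄₁ - x̄₂) / SE = (67.84 - 71.01) / 4.8694 = -3.17 / 4.8694 = -0.651
p-value = 0.5220

Since p-value > α = 0.1, we fail to reject H₀.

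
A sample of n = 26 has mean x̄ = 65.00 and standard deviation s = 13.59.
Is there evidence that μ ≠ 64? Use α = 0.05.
One-sample t-test:
H₀: μ = 64
H₁: μ ≠ 64
df = n - 1 = 25
t = (x̄ - μ₀) / (s/√n) = (65.00 - 64) / (13.59/√26) = 0.375
p-value = 0.7107

Since p-value > α = 0.05, we fail to reject H₀.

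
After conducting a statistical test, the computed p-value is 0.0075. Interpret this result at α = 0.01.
Since p = 0.0075 < α = 0.01, reject H₀.
There is sufficient evidence to reject the null hypothesis; the result is statistically significant at the 0.01 level.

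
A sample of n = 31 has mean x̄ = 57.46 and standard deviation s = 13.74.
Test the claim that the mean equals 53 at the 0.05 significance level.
One-sample t-test:
H₀: μ = 53
H₁: μ ≠ 53
df = n - 1 = 30
t = (x̄ - μ₀) / (s/√n) = (57.46 - 53) / (13.74/√31) = 1.807
p-value = 0.0808

Since p-value > α = 0.05, we fail to reject H₀.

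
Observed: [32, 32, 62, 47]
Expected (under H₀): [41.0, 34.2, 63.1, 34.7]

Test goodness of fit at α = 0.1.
Chi-square goodness of fit test:
H₀: observed counts match expected distribution
H₁: observed counts differ from expected distribution
df = k - 1 = 3
χ² = Σ(O - E)²/E
   = (32 - 41.0)²/41.0 + (32 - 34.2)²/34.2 + (62 - 63.1)²/63.1 + (47 - 34.7)²/34.7
   = 1.976 + 0.142 + 0.019 + 4.360
   = 6.50
p-value = 0.0898

Since p-value < α = 0.1, we reject H₀.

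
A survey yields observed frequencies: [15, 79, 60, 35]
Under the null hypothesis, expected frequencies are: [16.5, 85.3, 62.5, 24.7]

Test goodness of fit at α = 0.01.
Chi-square goodness of fit test:
H₀: observed counts match expected distribution
H₁: observed counts differ from expected distribution
df = k - 1 = 3
χ² = Σ(O - E)²/E
   = (15 - 16.5)²/16.5 + (79 - 85.3)²/85.3 + (60 - 62.5)²/62.5 + (35 - 24.7)²/24.7
   = 0.136 + 0.465 + 0.100 + 4.295
   = 5.00
p-value = 0.1720

Since p-value > α = 0.01, we fail to reject H₀.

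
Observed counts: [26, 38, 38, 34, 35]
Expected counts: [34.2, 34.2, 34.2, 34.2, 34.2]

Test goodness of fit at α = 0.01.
Chi-square goodness of fit test:
H₀: observed counts match expected distribution
H₁: observed counts differ from expected distribution
df = k - 1 = 4
χ² = Σ(O - E)²/E
   = (26 - 34.2)²/34.2 + (38 - 34.2)²/34.2 + (38 - 34.2)²/34.2 + (34 - 34.2)²/34.2 + (35 - 34.2)²/34.2
   = 1.966 + 0.422 + 0.422 + 0.001 + 0.019
   = 2.83
p-value = 0.5866

Since p-value > α = 0.01, we fail to reject H₀.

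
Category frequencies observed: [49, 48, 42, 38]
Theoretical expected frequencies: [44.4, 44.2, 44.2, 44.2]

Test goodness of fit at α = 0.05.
Chi-square goodness of fit test:
H₀: observed counts match expected distribution
H₁: observed counts differ from expected distribution
df = k - 1 = 3
χ² = Σ(O - E)²/E
   = (49 - 44.4)²/44.4 + (48 - 44.2)²/44.2 + (42 - 44.2)²/44.2 + (38 - 44.2)²/44.2
   = 0.477 + 0.327 + 0.110 + 0.870
   = 1.78
p-value = 0.6188

Since p-value > α = 0.05, we fail to reject H₀.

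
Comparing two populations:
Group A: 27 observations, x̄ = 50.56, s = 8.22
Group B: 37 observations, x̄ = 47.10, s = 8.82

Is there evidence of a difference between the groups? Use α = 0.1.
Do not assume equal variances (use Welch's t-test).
Welch's two-sample t-test:
H₀: μ₁ = μ₂
H₁: μ₁ ≠ μ₂
s₁²/n₁ = 8.22²/27 = 2.5025,  s₂²/n₂ = 8.82²/37 = 2.1025
SE = √(s₁²/n₁ + s₂²/n₂) = √(2.5025 + 2.1025) = 2.1459
df (Welch-Satterthwaite) = (s₁²/n₁ + s₂²/n₂)² / [(s₁²/n₁)²/(n₁-1) + (s₂²/n₂)²/(n₂-1)] ≈ 58.31
t = (x̄₁ - x̄₂) / SE = (50.56 - 47.10) / 2.1459 = 3.46 / 2.1459 = 1.612
p-value = 0.1123

Since p-value > α = 0.1, we fail to reject H₀.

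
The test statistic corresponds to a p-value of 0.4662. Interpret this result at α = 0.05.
Since p = 0.4662 > α = 0.05, fail to reject H₀.
There is insufficient evidence to reject the null hypothesis; the result is not statistically significant at the 0.05 level.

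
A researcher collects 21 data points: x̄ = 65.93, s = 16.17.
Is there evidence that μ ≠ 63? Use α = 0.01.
One-sample t-test:
H₀: μ = 63
H₁: μ ≠ 63
df = n - 1 = 20
t = (x̄ - μ₀) / (s/√n) = (65.93 - 63) / (16.17/√21) = 0.830
p-value = 0.4161

Since p-value > α = 0.01, we fail to reject H₀.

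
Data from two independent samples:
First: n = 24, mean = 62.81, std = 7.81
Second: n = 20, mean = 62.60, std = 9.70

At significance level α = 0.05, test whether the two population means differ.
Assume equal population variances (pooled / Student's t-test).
Student's two-sample t-test (equal variances):
H₀: μ₁ = μ₂
H₁: μ₁ ≠ μ₂
df = n₁ + n₂ - 2 = 42
Pooled variance s_p² = [(n₁-1)s₁² + (n₂-1)s₂²] / (n₁ + n₂ - 2) = [(23)(7.81²) + (19)(9.70²)] / 42 = 75.9671
SE = √(s_p²(1/n₁ + 1/n₂)) = √(75.9671 × (1/24 + 1/20)) = 2.6389
t = (x̄₁ - x̄₂) / SE = (62.81 - 62.60) / 2.6389 = 0.21 / 2.6389 = 0.080
p-value = 0.9369

Since p-value > α = 0.05, we fail to reject H₀.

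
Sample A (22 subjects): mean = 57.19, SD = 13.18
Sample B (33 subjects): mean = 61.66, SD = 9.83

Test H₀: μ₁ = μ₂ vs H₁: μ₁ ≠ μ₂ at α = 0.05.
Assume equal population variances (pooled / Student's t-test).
Student's two-sample t-test (equal variances):
H₀: μ₁ = μ₂
H₁: μ₁ ≠ μ₂
df = n₁ + n₂ - 2 = 53
Pooled variance s_p² = [(n₁-1)s₁² + (n₂-1)s₂²] / (n₁ + n₂ - 2) = [(21)(13.18²) + (32)(9.83²)] / 53 = 127.1714
SE = √(s_p²(1/n₁ + 1/n₂)) = √(127.1714 × (1/22 + 1/33)) = 3.1039
t = (x̄₁ - x̄₂) / SE = (57.19 - 61.66) / 3.1039 = -4.47 / 3.1039 = -1.440
p-value = 0.1557

Since p-value > α = 0.05, we fail to reject H₀.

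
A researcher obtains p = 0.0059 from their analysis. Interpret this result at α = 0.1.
Since p = 0.0059 < α = 0.1, reject H₀.
There is sufficient evidence to reject the null hypothesis; the result is statistically significant at the 0.1 level.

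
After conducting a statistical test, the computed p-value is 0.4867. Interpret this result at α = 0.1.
Since p = 0.4867 > α = 0.1, fail to reject H₀.
There is insufficient evidence to reject the null hypothesis; the result is not statistically significant at the 0.1 level.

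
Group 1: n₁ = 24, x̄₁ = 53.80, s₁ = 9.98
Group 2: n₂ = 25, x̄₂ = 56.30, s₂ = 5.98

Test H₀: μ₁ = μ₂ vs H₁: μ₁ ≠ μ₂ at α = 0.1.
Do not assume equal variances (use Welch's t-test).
Welch's two-sample t-test:
H₀: μ₁ = μ₂
H₁: μ₁ ≠ μ₂
s₁²/n₁ = 9.98²/24 = 4.1500,  s₂²/n₂ = 5.98²/25 = 1.4304
SE = √(s₁²/n₁ + s₂²/n₂) = √(4.1500 + 1.4304) = 2.3623
df (Welch-Satterthwaite) = (s₁²/n₁ + s₂²/n₂)² / [(s₁²/n₁)²/(n₁-1) + (s₂²/n₂)²/(n₂-1)] ≈ 37.34
t = (x̄₁ - x̄₂) / SE = (53.80 - 56.30) / 2.3623 = -2.50 / 2.3623 = -1.058
p-value = 0.2967

Since p-value > α = 0.1, we fail to reject H₀.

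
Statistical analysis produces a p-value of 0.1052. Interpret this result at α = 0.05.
Since p = 0.1052 > α = 0.05, fail to reject H₀.
There is insufficient evidence to reject the null hypothesis; the result is not statistically significant at the 0.05 level.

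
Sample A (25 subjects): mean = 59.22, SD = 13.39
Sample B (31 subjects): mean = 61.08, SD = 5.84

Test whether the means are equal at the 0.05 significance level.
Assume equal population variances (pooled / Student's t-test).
Student's two-sample t-test (equal variances):
H₀: μ₁ = μ₂
H₁: μ₁ ≠ μ₂
df = n₁ + n₂ - 2 = 54
Pooled variance s_p² = [(n₁-1)s₁² + (n₂-1)s₂²] / (n₁ + n₂ - 2) = [(24)(13.39²) + (30)(5.84²)] / 54 = 98.6329
SE = √(s_p²(1/n₁ + 1/n₂)) = √(98.6329 × (1/25 + 1/31)) = 2.6696
t = (x̄₁ - x̄₂) / SE = (59.22 - 61.08) / 2.6696 = -1.86 / 2.6696 = -0.697
p-value = 0.4890

Since p-value > α = 0.05, we fail to reject H₀.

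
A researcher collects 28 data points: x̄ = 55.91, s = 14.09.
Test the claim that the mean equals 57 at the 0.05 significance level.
One-sample t-test:
H₀: μ = 57
H₁: μ ≠ 57
df = n - 1 = 27
t = (x̄ - μ₀) / (s/√n) = (55.91 - 57) / (14.09/√28) = -0.409
p-value = 0.6855

Since p-value > α = 0.05, we fail to reject H₀.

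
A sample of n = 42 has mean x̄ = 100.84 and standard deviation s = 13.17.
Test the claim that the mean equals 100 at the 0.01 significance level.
One-sample t-test:
H₀: μ = 100
H₁: μ ≠ 100
df = n - 1 = 41
t = (x̄ - μ₀) / (s/√n) = (100.84 - 100) / (13.17/√42) = 0.413
p-value = 0.6815

Since p-value > α = 0.01, we fail to reject H₀.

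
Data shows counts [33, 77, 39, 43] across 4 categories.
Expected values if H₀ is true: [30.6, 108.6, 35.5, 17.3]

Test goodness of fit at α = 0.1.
Chi-square goodness of fit test:
H₀: observed counts match expected distribution
H₁: observed counts differ from expected distribution
df = k - 1 = 3
χ² = Σ(O - E)²/E
   = (33 - 30.6)²/30.6 + (77 - 108.6)²/108.6 + (39 - 35.5)²/35.5 + (43 - 17.3)²/17.3
   = 0.188 + 9.195 + 0.345 + 38.179
   = 47.91
p-value < 0.0001

Since p-value < α = 0.1, we reject H₀.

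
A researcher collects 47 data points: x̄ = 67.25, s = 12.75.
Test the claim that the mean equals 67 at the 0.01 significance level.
One-sample t-test:
H₀: μ = 67
H₁: μ ≠ 67
df = n - 1 = 46
t = (x̄ - μ₀) / (s/√n) = (67.25 - 67) / (12.75/√47) = 0.134
p-value = 0.8937

Since p-value > α = 0.01, we fail to reject H₀.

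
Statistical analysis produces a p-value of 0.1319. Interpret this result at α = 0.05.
Since p = 0.1319 > α = 0.05, fail to reject H₀.
There is insufficient evidence to reject the null hypothesis; the result is not statistically significant at the 0.05 level.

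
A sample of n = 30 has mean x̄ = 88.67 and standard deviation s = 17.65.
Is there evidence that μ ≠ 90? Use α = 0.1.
One-sample t-test:
H₀: μ = 90
H₁: μ ≠ 90
df = n - 1 = 29
t = (x̄ - μ₀) / (s/√n) = (88.67 - 90) / (17.65/√30) = -0.413
p-value = 0.6828

Since p-value > α = 0.1, we fail to reject H₀.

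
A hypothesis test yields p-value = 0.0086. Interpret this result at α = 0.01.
Since p = 0.0086 < α = 0.01, reject H₀.
There is sufficient evidence to reject the null hypothesis; the result is statistically significant at the 0.01 level.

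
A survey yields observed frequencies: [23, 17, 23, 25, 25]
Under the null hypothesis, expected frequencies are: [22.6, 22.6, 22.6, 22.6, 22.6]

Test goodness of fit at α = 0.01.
Chi-square goodness of fit test:
H₀: observed counts match expected distribution
H₁: observed counts differ from expected distribution
df = k - 1 = 4
χ² = Σ(O - E)²/E
   = (23 - 22.6)²/22.6 + (17 - 22.6)²/22.6 + (23 - 22.6)²/22.6 + (25 - 22.6)²/22.6 + (25 - 22.6)²/22.6
   = 0.007 + 1.388 + 0.007 + 0.255 + 0.255
   = 1.91
p-value = 0.7520

Since p-value > α = 0.01, we fail to reject H₀.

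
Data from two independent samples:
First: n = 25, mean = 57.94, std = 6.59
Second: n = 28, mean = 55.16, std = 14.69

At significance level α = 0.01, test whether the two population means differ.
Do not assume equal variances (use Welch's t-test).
Welch's two-sample t-test:
H₀: μ₁ = μ₂
H₁: μ₁ ≠ μ₂
s₁²/n₁ = 6.59²/25 = 1.7371,  s₂²/n₂ = 14.69²/28 = 7.7070
SE = √(s₁²/n₁ + s₂²/n₂) = √(1.7371 + 7.7070) = 3.0731
df (Welch-Satterthwaite) = (s₁²/n₁ + s₂²/n₂)² / [(s₁²/n₁)²/(n₁-1) + (s₂²/n₂)²/(n₂-1)] ≈ 38.35
t = (x̄₁ - x̄₂) / SE = (57.94 - 55.16) / 3.0731 = 2.78 / 3.0731 = 0.905
p-value = 0.3713

Since p-value > α = 0.01, we fail to reject H₀.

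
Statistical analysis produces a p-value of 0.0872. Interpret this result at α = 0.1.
Since p = 0.0872 < α = 0.1, reject H₀.
There is sufficient evidence to reject the null hypothesis; the result is statistically significant at the 0.1 level.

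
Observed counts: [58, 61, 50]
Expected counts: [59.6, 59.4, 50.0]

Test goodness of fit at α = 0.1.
Chi-square goodness of fit test:
H₀: observed counts match expected distribution
H₁: observed counts differ from expected distribution
df = k - 1 = 2
χ² = Σ(O - E)²/E
   = (58 - 59.6)²/59.6 + (61 - 59.4)²/59.4 + (50 - 50.0)²/50.0
   = 0.043 + 0.043 + 0.000
   = 0.09
p-value = 0.9579

Since p-value > α = 0.1, we fail to reject H₀.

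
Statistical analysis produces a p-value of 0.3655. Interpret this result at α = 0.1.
Since p = 0.3655 > α = 0.1, fail to reject H₀.
There is insufficient evidence to reject the null hypothesis; the result is not statistically significant at the 0.1 level.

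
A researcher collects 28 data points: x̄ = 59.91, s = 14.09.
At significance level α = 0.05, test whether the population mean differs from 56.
One-sample t-test:
H₀: μ = 56
H₁: μ ≠ 56
df = n - 1 = 27
t = (x̄ - μ₀) / (s/√n) = (59.91 - 56) / (14.09/√28) = 1.468
p-value = 0.1536

Since p-value > α = 0.05, we fail to reject H₀.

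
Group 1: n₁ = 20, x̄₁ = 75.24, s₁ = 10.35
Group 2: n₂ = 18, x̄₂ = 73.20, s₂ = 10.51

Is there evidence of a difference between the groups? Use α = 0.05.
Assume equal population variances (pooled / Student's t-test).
Student's two-sample t-test (equal variances):
H₀: μ₁ = μ₂
H₁: μ₁ ≠ μ₂
df = n₁ + n₂ - 2 = 36
Pooled variance s_p² = [(n₁-1)s₁² + (n₂-1)s₂²] / (n₁ + n₂ - 2) = [(19)(10.35²) + (17)(10.51²)] / 36 = 108.6986
SE = √(s_p²(1/n₁ + 1/n₂)) = √(108.6986 × (1/20 + 1/18)) = 3.3873
t = (x̄₁ - x̄₂) / SE = (75.24 - 73.20) / 3.3873 = 2.04 / 3.3873 = 0.602
p-value = 0.5508

Since p-value > α = 0.05, we fail to reject H₀.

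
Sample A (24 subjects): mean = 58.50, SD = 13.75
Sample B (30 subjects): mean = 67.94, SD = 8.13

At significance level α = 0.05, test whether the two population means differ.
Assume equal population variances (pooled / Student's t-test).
Student's two-sample t-test (equal variances):
H₀: μ₁ = μ₂
H₁: μ₁ ≠ μ₂
df = n₁ + n₂ - 2 = 52
Pooled variance s_p² = [(n₁-1)s₁² + (n₂-1)s₂²] / (n₁ + n₂ - 2) = [(23)(13.75²) + (29)(8.13²)] / 52 = 120.4855
SE = √(s_p²(1/n₁ + 1/n₂)) = √(120.4855 × (1/24 + 1/30)) = 3.0061
t = (x̄₁ - x̄₂) / SE = (58.50 - 67.94) / 3.0061 = -9.44 / 3.0061 = -3.140
p-value = 0.0028

Since p-value < α = 0.05, we reject H₀.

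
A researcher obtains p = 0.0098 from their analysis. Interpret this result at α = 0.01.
Since p = 0.0098 < α = 0.01, reject H₀.
There is sufficient evidence to reject the null hypothesis; the result is statistically significant at the 0.01 level.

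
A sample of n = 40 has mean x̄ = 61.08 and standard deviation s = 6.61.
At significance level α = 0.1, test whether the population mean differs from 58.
One-sample t-test:
H₀: μ = 58
H₁: μ ≠ 58
df = n - 1 = 39
t = (x̄ - μ₀) / (s/√n) = (61.08 - 58) / (6.61/√40) = 2.947
p-value = 0.0054

Since p-value < α = 0.1, we reject H₀.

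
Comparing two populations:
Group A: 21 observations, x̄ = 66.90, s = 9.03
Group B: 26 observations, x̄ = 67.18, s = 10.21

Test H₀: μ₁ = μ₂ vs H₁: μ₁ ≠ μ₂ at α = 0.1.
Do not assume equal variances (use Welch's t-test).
Welch's two-sample t-test:
H₀: μ₁ = μ₂
H₁: μ₁ ≠ μ₂
s₁²/n₁ = 9.03²/21 = 3.8829,  s₂²/n₂ = 10.21²/26 = 4.0094
SE = √(s₁²/n₁ + s₂²/n₂) = √(3.8829 + 4.0094) = 2.8093
df (Welch-Satterthwaite) = (s₁²/n₁ + s₂²/n₂)² / [(s₁²/n₁)²/(n₁-1) + (s₂²/n₂)²/(n₂-1)] ≈ 44.59
t = (x̄₁ - x̄₂) / SE = (66.90 - 67.18) / 2.8093 = -0.28 / 2.8093 = -0.100
p-value = 0.9211

Since p-value > α = 0.1, we fail to reject H₀.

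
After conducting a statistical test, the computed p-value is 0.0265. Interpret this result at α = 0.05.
Since p = 0.0265 < α = 0.05, reject H₀.
There is sufficient evidence to reject the null hypothesis; the result is statistically significant at the 0.05 level.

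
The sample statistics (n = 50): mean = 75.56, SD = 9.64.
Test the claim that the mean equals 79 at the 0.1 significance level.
One-sample t-test:
H₀: μ = 79
H₁: μ ≠ 79
df = n - 1 = 49
t = (x̄ - μ₀) / (s/√n) = (75.56 - 79) / (9.64/√50) = -2.523
p-value = 0.0149

Since p-value < α = 0.1, we reject H₀.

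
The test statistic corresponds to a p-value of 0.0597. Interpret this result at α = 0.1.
Since p = 0.0597 < α = 0.1, reject H₀.
There is sufficient evidence to reject the null hypothesis; the result is statistically significant at the 0.1 level.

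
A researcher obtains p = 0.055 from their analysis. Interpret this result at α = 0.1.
Since p = 0.055 < α = 0.1, reject H₀.
There is sufficient evidence to reject the null hypothesis; the result is statistically significant at the 0.1 level.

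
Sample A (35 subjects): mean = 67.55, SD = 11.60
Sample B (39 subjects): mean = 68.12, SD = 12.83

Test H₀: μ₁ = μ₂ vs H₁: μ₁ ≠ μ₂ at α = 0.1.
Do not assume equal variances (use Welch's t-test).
Welch's two-sample t-test:
H₀: μ₁ = μ₂
H₁: μ₁ ≠ μ₂
s₁²/n₁ = 11.60²/35 = 3.8446,  s₂²/n₂ = 12.83²/39 = 4.2207
SE = √(s₁²/n₁ + s₂²/n₂) = √(3.8446 + 4.2207) = 2.8399
df (Welch-Satterthwaite) = (s₁²/n₁ + s₂²/n₂)² / [(s₁²/n₁)²/(n₁-1) + (s₂²/n₂)²/(n₂-1)] ≈ 71.99
t = (x̄₁ - x̄₂) / SE = (67.55 - 68.12) / 2.8399 = -0.57 / 2.8399 = -0.201
p-value = 0.8415

Since p-value > α = 0.1, we fail to reject H₀.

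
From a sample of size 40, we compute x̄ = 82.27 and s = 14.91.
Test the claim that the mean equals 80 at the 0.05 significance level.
One-sample t-test:
H₀: μ = 80
H₁: μ ≠ 80
df = n - 1 = 39
t = (x̄ - μ₀) / (s/√n) = (82.27 - 80) / (14.91/√40) = 0.963
p-value = 0.3415

Since p-value > α = 0.05, we fail to reject H₀.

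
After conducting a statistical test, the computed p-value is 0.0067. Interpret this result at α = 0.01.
Since p = 0.0067 < α = 0.01, reject H₀.
There is sufficient evidence to reject the null hypothesis; the result is statistically significant at the 0.01 level.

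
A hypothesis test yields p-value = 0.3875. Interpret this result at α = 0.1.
Since p = 0.3875 > α = 0.1, fail to reject H₀.
There is insufficient evidence to reject the null hypothesis; the result is not statistically significant at the 0.1 level.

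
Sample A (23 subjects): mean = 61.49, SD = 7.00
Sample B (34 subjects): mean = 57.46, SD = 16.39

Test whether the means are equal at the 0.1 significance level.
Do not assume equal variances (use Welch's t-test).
Welch's two-sample t-test:
H₀: μ₁ = μ₂
H₁: μ₁ ≠ μ₂
s₁²/n₁ = 7.00²/23 = 2.1304,  s₂²/n₂ = 16.39²/34 = 7.9009
SE = √(s₁²/n₁ + s₂²/n₂) = √(2.1304 + 7.9009) = 3.1672
df (Welch-Satterthwaite) = (s₁²/n₁ + s₂²/n₂)² / [(s₁²/n₁)²/(n₁-1) + (s₂²/n₂)²/(n₂-1)] ≈ 47.96
t = (x̄₁ - x̄₂) / SE = (61.49 - 57.46) / 3.1672 = 4.03 / 3.1672 = 1.272
p-value = 0.2094

Since p-value > α = 0.1, we fail to reject H₀.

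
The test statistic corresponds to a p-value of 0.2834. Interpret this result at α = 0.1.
Since p = 0.2834 > α = 0.1, fail to reject H₀.
There is insufficient evidence to reject the null hypothesis; the result is not statistically significant at the 0.1 level.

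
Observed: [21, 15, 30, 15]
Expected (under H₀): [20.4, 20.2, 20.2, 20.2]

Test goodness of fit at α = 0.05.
Chi-square goodness of fit test:
H₀: observed counts match expected distribution
H₁: observed counts differ from expected distribution
df = k - 1 = 3
χ² = Σ(O - E)²/E
   = (21 - 20.4)²/20.4 + (15 - 20.2)²/20.2 + (30 - 20.2)²/20.2 + (15 - 20.2)²/20.2
   = 0.018 + 1.339 + 4.754 + 1.339
   = 7.45
p-value = 0.0589

Since p-value > α = 0.05, we fail to reject H₀.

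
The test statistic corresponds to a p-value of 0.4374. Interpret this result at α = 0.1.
Since p = 0.4374 > α = 0.1, fail to reject H₀.
There is insufficient evidence to reject the null hypothesis; the result is not statistically significant at the 0.1 level.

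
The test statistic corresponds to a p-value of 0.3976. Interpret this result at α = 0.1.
Since p = 0.3976 > α = 0.1, fail to reject H₀.
There is insufficient evidence to reject the null hypothesis; the result is not statistically significant at the 0.1 level.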